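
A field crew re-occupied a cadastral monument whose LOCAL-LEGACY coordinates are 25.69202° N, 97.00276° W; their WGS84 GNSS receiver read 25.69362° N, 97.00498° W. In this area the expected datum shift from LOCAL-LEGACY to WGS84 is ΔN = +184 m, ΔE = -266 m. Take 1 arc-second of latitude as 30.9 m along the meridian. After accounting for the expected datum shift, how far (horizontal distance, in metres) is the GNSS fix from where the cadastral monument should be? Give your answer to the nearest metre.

Observed coordinate differences: Δφ = +0.00160°, Δλ = -0.00222°.
Converting to metres (1° lat = 111240 m, cos φ = 0.901137): observed ΔN = 178.0 m, observed ΔE = -222.5 m.
Subtracting the expected shift leaves a residual of 178.0 − (184) = -6.0 m north and -222.5 − (-266) = 43.5 m east.
Residual distance = √((-6.0)² + 43.5²) = 43.9 m.

44 m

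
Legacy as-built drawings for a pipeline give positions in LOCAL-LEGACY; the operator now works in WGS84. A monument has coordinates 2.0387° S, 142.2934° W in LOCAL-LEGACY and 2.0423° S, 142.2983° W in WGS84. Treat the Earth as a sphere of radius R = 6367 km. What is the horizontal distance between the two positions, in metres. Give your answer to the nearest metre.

Δφ = -2.0423° − -2.0387° = -0.0036°; Δλ = -142.2983° − -142.2934° = -0.0049°.
1° along a meridian = πR/180 = 111125 m.
ΔN = Δφ × 111125 = -400.1 m; ΔE = Δλ × 111125 × cos(-2.0387°) = -0.0049 × 111125 × 0.999367 = -544.2 m.
Distance = √(ΔE² + ΔN²) = √((-544.2)² + (-400.1)²) = 675.4 m.

675 m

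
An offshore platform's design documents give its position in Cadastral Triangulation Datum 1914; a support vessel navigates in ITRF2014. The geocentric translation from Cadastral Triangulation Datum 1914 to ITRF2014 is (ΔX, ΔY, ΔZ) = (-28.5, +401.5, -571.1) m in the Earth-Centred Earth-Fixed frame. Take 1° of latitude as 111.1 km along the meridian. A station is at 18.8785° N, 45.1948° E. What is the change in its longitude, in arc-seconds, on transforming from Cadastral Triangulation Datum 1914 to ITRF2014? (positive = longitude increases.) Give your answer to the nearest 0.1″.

Δλ = 10.4″

sin φ = 0.323562, cos φ = 0.946207, sin λ = 0.709507, cos λ = 0.704699.
East component: ΔE = −sin λ·ΔX + cos λ·ΔY = −(0.709507)(-28.5) + (0.704699)(401.5) = 303.16 m.
1° of latitude spans 111100 m; at latitude φ, 1° of longitude spans that × cos φ = 105123.6 m, so Δλ = 303.16 / 105123.6 × 3600 = 10.382″.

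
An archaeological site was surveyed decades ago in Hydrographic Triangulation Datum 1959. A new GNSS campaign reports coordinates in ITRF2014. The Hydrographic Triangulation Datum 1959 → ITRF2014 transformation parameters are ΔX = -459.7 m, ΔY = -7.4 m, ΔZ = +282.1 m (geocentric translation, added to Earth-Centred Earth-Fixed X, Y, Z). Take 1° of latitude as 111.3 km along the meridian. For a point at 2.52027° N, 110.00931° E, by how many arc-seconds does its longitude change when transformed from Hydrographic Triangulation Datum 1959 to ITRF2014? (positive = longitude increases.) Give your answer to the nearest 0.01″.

sin φ = 0.043973, cos φ = 0.999033, sin λ = 0.939637, cos λ = -0.342173.
East component: ΔE = −sin λ·ΔX + cos λ·ΔY = −(0.939637)(-459.7) + (-0.342173)(-7.4) = 434.48 m.
1° of latitude spans 111300 m; at latitude φ, 1° of longitude spans that × cos φ = 111192.3 m, so Δλ = 434.48 / 111192.3 × 3600 = 14.067″.

Δλ = 14.07″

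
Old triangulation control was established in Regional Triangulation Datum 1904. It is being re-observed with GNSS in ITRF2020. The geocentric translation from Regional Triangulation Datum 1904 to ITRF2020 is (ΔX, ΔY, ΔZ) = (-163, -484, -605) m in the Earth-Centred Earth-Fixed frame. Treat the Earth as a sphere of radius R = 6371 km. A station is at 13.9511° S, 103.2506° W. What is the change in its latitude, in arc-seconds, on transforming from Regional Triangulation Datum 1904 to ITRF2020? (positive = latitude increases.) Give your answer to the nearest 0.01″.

Δφ = -15.04″

sin φ = -0.241094, cos φ = 0.970502, sin λ = -0.973377, cos λ = -0.229211.
North component: ΔN = −sin φ cos λ·ΔX − sin φ sin λ·ΔY + cos φ·ΔZ = −(-0.241094)(-0.229211)(-163) − (-0.241094)(-0.973377)(-484) + (0.970502)(-605) = -464.56 m.
1° of latitude spans πR/180 = 111195 m, so Δφ = -464.56 / 111195 × 3600 = -15.041″.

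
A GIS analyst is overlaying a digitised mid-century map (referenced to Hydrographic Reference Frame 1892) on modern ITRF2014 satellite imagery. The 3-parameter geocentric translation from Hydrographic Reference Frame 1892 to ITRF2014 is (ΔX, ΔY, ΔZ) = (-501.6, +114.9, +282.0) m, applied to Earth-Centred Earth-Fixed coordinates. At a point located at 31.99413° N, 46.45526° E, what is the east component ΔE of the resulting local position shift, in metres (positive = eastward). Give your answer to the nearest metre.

ΔE = 443 m

At φ = 31.99413°, λ = 46.45526°: sin φ = 0.529832, cos φ = 0.848102, sin λ = 0.724837, cos λ = 0.688921.
ΔE = −sin λ·ΔX + cos λ·ΔY = −(0.724837)·(-501.6) + (0.688921)·(114.9) = 442.74 m.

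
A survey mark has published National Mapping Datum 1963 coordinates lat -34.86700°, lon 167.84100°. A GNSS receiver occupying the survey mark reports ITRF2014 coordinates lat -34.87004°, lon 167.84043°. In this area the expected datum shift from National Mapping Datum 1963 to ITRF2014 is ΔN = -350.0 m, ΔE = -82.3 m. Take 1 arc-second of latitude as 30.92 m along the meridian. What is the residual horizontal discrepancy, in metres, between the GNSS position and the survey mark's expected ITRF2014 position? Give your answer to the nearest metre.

32 m

Observed coordinate differences: Δφ = -0.00304°, Δλ = -0.00057°.
Converting to metres (1° lat = 111312 m, cos φ = 0.820481): observed ΔN = -338.4 m, observed ΔE = -52.1 m.
Subtracting the expected shift leaves a residual of -338.4 − (-350.0) = 11.6 m north and -52.1 − (-82.3) = 30.2 m east.
Residual distance = √(11.6² + 30.2²) = 32.4 m.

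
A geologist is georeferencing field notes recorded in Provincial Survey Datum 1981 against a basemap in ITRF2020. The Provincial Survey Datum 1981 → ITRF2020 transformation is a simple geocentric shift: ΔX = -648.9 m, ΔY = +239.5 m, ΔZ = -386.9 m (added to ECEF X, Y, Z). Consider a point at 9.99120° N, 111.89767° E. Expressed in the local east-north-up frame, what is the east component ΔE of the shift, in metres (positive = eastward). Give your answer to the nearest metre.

ΔE = 513 m

The local east axis at (φ, λ) is (−sin λ, cos λ, 0), so ΔE = −sin(111.89767°)·(-648.9) + cos(111.89767°)·239.5 = 512.76 m.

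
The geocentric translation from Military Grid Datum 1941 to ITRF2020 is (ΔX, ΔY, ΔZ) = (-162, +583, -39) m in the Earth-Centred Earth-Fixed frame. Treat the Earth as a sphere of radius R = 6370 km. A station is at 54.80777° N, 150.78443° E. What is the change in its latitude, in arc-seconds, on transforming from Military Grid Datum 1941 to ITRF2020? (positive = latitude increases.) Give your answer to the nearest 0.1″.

Δφ = -12.0″

sin φ = 0.817223, cos φ = 0.576321, sin λ = 0.488097, cos λ = -0.872789.
North component: ΔN = −sin φ cos λ·ΔX − sin φ sin λ·ΔY + cos φ·ΔZ = −(0.817223)(-0.872789)(-162) − (0.817223)(0.488097)(583) + (0.576321)(-39) = -370.57 m.
1° of latitude spans πR/180 = 111177 m, so Δφ = -370.57 / 111177 × 3600 = -11.999″.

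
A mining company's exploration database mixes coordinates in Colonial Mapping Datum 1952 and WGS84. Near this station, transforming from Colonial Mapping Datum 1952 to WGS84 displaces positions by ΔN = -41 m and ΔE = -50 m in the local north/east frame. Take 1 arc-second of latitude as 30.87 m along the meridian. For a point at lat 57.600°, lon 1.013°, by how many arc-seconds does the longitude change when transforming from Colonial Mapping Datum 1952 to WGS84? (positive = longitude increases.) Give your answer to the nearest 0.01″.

At latitude 57.600°, cos φ = 0.535827.
1″ of longitude at this latitude = 30.87 × cos φ = 16.5410 m, so Δλ = -50.0 / 16.5410 = -3.023″.

Δλ = -3.02″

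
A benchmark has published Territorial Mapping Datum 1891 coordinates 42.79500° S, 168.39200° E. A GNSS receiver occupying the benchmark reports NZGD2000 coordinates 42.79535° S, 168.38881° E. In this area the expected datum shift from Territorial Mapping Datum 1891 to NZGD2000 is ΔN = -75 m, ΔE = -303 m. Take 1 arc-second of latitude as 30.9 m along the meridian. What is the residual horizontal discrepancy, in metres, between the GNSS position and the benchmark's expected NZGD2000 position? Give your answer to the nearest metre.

56 m

Observed coordinate differences: Δφ = -0.00035°, Δλ = -0.00319°.
Converting to metres (1° lat = 111240 m, cos φ = 0.733789): observed ΔN = -38.9 m, observed ΔE = -260.4 m.
Subtracting the expected shift leaves a residual of -38.9 − (-75) = 36.1 m north and -260.4 − (-303) = 42.6 m east.
Residual distance = √(36.1² + 42.6²) = 55.8 m.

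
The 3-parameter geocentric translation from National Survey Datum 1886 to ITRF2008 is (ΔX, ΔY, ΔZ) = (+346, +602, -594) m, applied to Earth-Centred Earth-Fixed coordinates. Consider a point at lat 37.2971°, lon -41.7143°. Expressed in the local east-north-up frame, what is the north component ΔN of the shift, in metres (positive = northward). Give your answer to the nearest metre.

At φ = 37.2971°, λ = -41.7143°: sin φ = 0.605948, cos φ = 0.795504, sin λ = -0.665417, cos λ = 0.746472.
ΔN = −sin φ cos λ·ΔX − sin φ sin λ·ΔY + cos φ·ΔZ = −(0.605948)(0.746472)(346) − (0.605948)(-0.665417)(602) + (0.795504)(-594) = -386.30 m.

ΔN = -386 m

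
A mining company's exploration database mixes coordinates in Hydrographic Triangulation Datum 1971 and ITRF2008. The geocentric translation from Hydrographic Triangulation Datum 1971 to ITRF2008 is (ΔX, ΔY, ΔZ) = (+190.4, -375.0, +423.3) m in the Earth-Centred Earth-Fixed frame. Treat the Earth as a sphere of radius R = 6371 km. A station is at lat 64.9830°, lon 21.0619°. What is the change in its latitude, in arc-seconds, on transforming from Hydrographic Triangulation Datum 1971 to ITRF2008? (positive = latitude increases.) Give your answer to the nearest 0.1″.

sin φ = 0.906182, cos φ = 0.422887, sin λ = 0.359376, cos λ = 0.933193.
North component: ΔN = −sin φ cos λ·ΔX − sin φ sin λ·ΔY + cos φ·ΔZ = −(0.906182)(0.933193)(190.4) − (0.906182)(0.359376)(-375.0) + (0.422887)(423.3) = 140.12 m.
1° of latitude spans πR/180 = 111195 m, so Δφ = 140.12 / 111195 × 3600 = 4.536″.

Δφ = 4.5″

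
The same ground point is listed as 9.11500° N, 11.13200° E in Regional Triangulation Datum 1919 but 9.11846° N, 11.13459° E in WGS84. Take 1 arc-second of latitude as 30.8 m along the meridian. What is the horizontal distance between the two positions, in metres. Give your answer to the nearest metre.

Δφ = 9.11846° − 9.11500° = +0.00346°; Δλ = 11.13459° − 11.13200° = +0.00259°.
1° of latitude = 3600 × 30.80 = 110880 m.
ΔN = Δφ × 110880 = 383.6 m; ΔE = Δλ × 110880 × cos(9.11500°) = +0.00259 × 110880 × 0.987372 = 283.6 m.
Distance = √(ΔE² + ΔN²) = √(283.6² + 383.6²) = 477.1 m.

477 m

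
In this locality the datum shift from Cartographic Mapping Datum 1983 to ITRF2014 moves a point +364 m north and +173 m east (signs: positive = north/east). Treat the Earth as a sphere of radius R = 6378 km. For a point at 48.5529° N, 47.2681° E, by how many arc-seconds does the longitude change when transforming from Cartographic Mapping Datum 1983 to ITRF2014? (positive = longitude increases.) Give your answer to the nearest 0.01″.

At latitude 48.5529°, cos φ = 0.661928.
One radian of longitude at latitude φ spans R cos φ, so Δλ = ΔE / (R cos φ) = 173.0 / (6378000 × 0.661928) = 4.0978e-05 rad = 8.452″.

Δλ = 8.45″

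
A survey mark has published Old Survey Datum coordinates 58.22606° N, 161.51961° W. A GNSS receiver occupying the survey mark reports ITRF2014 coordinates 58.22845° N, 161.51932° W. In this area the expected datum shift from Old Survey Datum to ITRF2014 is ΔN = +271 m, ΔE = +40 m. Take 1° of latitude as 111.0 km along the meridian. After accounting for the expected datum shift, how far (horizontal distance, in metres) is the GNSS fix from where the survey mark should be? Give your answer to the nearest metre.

24 m

Observed coordinate differences: Δφ = +0.00239°, Δλ = +0.00029°.
Converting to metres (1° lat = 111000 m, cos φ = 0.526569): observed ΔN = 265.3 m, observed ΔE = 17.0 m.
Subtracting the expected shift leaves a residual of 265.3 − (271) = -5.7 m north and 17.0 − (40) = -23.0 m east.
Residual distance = √((-5.7)² + (-23.0)²) = 23.7 m.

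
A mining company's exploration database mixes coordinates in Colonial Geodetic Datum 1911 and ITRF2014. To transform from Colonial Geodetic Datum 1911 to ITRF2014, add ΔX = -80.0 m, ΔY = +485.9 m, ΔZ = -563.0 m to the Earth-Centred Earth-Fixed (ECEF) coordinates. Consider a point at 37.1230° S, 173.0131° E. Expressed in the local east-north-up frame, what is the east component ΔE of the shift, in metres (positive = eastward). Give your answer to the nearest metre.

The local east axis at (φ, λ) is (−sin λ, cos λ, 0), so ΔE = −sin(173.0131°)·(-80.0) + cos(173.0131°)·485.9 = -472.56 m.

ΔE = -473 m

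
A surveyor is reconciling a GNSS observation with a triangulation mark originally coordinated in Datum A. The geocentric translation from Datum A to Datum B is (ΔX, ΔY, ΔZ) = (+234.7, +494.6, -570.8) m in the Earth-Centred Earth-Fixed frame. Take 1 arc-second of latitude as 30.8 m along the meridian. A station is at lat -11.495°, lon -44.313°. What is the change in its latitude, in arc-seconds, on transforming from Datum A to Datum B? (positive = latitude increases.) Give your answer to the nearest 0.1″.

sin φ = -0.199282, cos φ = 0.979942, sin λ = -0.698578, cos λ = 0.715534.
North component: ΔN = −sin φ cos λ·ΔX − sin φ sin λ·ΔY + cos φ·ΔZ = −(-0.199282)(0.715534)(234.7) − (-0.199282)(-0.698578)(494.6) + (0.979942)(-570.8) = -594.74 m.
1° of latitude spans 3600 × 30.80 = 110880 m, so Δφ = -594.74 / 110880 × 3600 = -19.310″.

Δφ = -19.3″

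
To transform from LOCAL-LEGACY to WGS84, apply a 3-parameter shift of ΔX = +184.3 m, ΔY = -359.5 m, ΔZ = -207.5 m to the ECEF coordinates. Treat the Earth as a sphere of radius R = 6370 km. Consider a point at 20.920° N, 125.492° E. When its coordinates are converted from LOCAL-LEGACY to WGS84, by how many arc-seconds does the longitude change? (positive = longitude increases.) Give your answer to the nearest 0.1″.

sin φ = 0.357064, cos φ = 0.934080, sin λ = 0.814197, cos λ = -0.580589.
East component: ΔE = −sin λ·ΔX + cos λ·ΔY = −(0.814197)(184.3) + (-0.580589)(-359.5) = 58.67 m.
1° of latitude spans πR/180 = 111177 m; at latitude φ, 1° of longitude spans that × cos φ = 103848.6 m, so Δλ = 58.67 / 103848.6 × 3600 = 2.034″.

Δλ = 2.0″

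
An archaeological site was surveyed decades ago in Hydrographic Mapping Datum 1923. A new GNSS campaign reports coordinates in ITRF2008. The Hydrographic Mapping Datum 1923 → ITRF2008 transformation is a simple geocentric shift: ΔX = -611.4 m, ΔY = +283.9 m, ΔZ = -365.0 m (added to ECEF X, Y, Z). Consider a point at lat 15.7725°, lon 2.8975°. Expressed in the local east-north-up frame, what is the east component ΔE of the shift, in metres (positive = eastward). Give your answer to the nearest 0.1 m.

ΔE = 314.4 m

The local east axis at (φ, λ) is (−sin λ, cos λ, 0), so ΔE = −sin(2.8975°)·(-611.4) + cos(2.8975°)·283.9 = 314.44 m.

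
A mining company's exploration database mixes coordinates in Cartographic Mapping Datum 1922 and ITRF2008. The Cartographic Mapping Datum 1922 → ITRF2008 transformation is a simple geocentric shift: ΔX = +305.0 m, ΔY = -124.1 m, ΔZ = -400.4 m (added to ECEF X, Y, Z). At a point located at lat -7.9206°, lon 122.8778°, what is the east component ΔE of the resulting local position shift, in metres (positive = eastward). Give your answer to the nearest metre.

At φ = -7.9206°, λ = 122.8778°: sin φ = -0.137801, cos φ = 0.990460, sin λ = 0.839830, cos λ = -0.542849.
ΔE = −sin λ·ΔX + cos λ·ΔY = −(0.839830)·(305.0) + (-0.542849)·(-124.1) = -188.78 m.

ΔE = -189 m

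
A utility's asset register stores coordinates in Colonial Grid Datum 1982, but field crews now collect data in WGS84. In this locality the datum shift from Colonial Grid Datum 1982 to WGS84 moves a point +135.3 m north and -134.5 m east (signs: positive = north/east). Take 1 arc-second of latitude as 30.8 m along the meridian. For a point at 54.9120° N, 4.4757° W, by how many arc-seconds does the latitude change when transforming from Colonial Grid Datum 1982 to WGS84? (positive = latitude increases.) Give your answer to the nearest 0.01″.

1″ of latitude = 30.80 m, so Δφ = 135.3 / 30.80 = 4.393″.

Δφ = 4.39″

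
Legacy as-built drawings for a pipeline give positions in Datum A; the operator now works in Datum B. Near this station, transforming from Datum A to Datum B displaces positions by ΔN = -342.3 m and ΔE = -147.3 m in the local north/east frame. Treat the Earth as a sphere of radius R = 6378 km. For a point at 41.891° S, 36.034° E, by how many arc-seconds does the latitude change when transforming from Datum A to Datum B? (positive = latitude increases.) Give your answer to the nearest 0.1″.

Δφ = -11.1″

On a sphere of radius R, 1 rad of latitude = R, so Δφ = ΔN / R = -342.3 / 6378000 = -5.3669e-05 rad = -11.070″.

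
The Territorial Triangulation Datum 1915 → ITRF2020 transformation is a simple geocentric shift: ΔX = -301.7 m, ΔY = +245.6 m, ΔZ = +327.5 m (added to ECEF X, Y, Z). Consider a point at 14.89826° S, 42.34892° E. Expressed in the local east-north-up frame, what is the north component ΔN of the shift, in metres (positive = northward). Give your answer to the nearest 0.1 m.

At φ = -14.89826°, λ = 42.34892°: sin φ = -0.257103, cos φ = 0.966384, sin λ = 0.673644, cos λ = 0.739056.
ΔN = −sin φ cos λ·ΔX − sin φ sin λ·ΔY + cos φ·ΔZ = −(-0.257103)(0.739056)(-301.7) − (-0.257103)(0.673644)(245.6) + (0.966384)(327.5) = 301.70 m.

ΔN = 301.7 m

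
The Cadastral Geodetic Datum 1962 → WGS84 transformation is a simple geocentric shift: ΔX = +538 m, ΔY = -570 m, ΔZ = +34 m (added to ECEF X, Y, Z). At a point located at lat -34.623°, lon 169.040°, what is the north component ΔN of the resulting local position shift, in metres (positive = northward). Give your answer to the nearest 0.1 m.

ΔN = -333.7 m

The local north axis is (−sin φ cos λ, −sin φ sin λ, cos φ), giving ΔN = -300.102 − 61.573 + 27.979 = -333.70 m.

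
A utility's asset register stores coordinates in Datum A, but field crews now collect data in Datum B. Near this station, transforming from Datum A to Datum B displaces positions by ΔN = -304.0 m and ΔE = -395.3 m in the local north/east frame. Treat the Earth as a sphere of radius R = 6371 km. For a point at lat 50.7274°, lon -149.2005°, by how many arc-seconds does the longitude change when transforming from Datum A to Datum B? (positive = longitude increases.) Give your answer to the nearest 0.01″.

Δλ = -20.22″

At latitude 50.7274°, cos φ = 0.633011.
One radian of longitude at latitude φ spans R cos φ, so Δλ = ΔE / (R cos φ) = -395.3 / (6371000 × 0.633011) = -9.8019e-05 rad = -20.218″.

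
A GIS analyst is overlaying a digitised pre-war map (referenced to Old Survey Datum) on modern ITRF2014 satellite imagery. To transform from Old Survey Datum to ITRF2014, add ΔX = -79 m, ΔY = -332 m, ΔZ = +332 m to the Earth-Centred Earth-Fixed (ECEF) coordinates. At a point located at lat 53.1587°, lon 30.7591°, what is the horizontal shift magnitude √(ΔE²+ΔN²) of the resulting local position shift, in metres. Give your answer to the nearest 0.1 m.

The local east axis at (φ, λ) is (−sin λ, cos λ, 0), so ΔE = −sin(30.7591°)·(-79) + cos(30.7591°)·(-332) = -244.89 m.
The local north axis is (−sin φ cos λ, −sin φ sin λ, cos φ), giving ΔN = 54.330 + 135.887 + 199.067 = 389.28 m.
Horizontal magnitude = √(ΔE² + ΔN²) = √((-244.89)² + 389.28²) = 459.91 m.

459.9 m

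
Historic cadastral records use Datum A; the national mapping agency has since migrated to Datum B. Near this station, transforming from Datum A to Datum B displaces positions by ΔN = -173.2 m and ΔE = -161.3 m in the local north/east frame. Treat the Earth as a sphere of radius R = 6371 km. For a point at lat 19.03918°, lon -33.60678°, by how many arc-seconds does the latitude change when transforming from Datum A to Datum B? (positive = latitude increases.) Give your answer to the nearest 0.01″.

Δφ = -5.61″

On a sphere of radius R, 1 rad of latitude = R, so Δφ = ΔN / R = -173.2 / 6371000 = -2.7186e-05 rad = -5.607″.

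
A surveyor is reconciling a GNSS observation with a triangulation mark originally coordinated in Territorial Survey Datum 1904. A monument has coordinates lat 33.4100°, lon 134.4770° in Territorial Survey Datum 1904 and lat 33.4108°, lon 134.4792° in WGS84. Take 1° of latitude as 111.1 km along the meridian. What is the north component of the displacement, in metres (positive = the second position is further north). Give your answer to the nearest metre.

ΔN = 89 m

Δφ = 33.4108° − 33.4100° = +0.0008°; Δλ = 134.4792° − 134.4770° = +0.0022°.
ΔN = Δφ × 111100 = 88.9 m; ΔE = Δλ × 111100 × cos(33.4100°) = +0.0022 × 111100 × 0.834752 = 204.0 m.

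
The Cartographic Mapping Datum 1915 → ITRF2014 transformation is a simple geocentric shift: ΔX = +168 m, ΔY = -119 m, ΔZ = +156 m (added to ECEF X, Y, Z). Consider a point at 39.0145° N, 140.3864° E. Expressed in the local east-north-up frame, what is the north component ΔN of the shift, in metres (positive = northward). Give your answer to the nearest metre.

ΔN = 250 m

The local north axis is (−sin φ cos λ, −sin φ sin λ, cos φ), giving ΔN = 81.473 + 47.765 + 121.210 = 250.45 m.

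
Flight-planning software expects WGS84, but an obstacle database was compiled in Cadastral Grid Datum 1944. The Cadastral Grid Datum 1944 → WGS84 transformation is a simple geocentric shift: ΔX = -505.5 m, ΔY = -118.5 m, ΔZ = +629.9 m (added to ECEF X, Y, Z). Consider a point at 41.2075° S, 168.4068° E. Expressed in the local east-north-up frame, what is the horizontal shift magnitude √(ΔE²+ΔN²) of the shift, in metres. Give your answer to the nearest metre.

814 m

At φ = -41.2075°, λ = 168.4068°: sin φ = -0.658788, cos φ = 0.752329, sin λ = 0.200962, cos λ = -0.979599.
ΔE = −sin λ·ΔX + cos λ·ΔY = −(0.200962)·(-505.5) + (-0.979599)·(-118.5) = 217.67 m.
ΔN = −sin φ cos λ·ΔX − sin φ sin λ·ΔY + cos φ·ΔZ = −(-0.658788)(-0.979599)(-505.5) − (-0.658788)(0.200962)(-118.5) + (0.752329)(629.9) = 784.43 m.
Horizontal magnitude = √(ΔE² + ΔN²) = √(217.67² + 784.43²) = 814.07 m.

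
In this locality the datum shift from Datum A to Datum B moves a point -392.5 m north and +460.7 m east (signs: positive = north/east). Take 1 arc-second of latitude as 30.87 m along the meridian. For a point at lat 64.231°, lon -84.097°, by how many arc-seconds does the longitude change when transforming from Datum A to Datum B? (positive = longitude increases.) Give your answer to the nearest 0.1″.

Δλ = 34.3″

At latitude 64.231°, cos φ = 0.434744.
1″ of longitude at this latitude = 30.87 × cos φ = 13.4205 m, so Δλ = 460.7 / 13.4205 = 34.328″.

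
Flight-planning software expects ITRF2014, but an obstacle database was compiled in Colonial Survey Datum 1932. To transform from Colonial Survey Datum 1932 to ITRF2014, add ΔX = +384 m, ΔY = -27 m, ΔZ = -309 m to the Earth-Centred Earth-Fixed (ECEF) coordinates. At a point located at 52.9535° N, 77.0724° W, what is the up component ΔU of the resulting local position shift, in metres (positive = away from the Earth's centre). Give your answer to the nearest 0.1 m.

ΔU = -179.0 m

At φ = 52.9535°, λ = -77.0724°: sin φ = 0.798147, cos φ = 0.602463, sin λ = -0.974654, cos λ = 0.223720.
ΔU = cos φ cos λ·ΔX + cos φ sin λ·ΔY + sin φ·ΔZ = (0.602463)(0.223720)(384) + (0.602463)(-0.974654)(-27) + (0.798147)(-309) = -179.02 m.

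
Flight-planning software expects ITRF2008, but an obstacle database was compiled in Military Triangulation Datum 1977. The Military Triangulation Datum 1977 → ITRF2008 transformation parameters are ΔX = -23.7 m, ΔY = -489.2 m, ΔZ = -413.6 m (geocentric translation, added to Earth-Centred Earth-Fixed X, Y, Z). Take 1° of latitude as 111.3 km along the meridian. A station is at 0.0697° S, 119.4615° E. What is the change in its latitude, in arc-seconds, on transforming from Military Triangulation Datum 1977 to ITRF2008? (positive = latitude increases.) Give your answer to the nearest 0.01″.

Δφ = -13.39″

sin φ = -0.001216, cos φ = 0.999999, sin λ = 0.870686, cos λ = -0.491839.
North component: ΔN = −sin φ cos λ·ΔX − sin φ sin λ·ΔY + cos φ·ΔZ = −(-0.001216)(-0.491839)(-23.7) − (-0.001216)(0.870686)(-489.2) + (0.999999)(-413.6) = -414.10 m.
1° of latitude spans 111300 m, so Δφ = -414.10 / 111300 × 3600 = -13.394″.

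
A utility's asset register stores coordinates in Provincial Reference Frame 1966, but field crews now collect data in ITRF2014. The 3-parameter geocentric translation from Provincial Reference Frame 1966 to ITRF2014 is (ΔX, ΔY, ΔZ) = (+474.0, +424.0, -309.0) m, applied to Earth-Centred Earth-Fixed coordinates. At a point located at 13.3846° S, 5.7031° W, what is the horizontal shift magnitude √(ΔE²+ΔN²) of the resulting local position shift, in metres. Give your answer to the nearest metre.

510 m

The local east axis at (φ, λ) is (−sin λ, cos λ, 0), so ΔE = −sin(-5.7031°)·474.0 + cos(-5.7031°)·424.0 = 469.00 m.
The local north axis is (−sin φ cos λ, −sin φ sin λ, cos φ), giving ΔN = 109.181 − 9.754 − 300.607 = -201.18 m.
Horizontal magnitude = √(ΔE² + ΔN²) = √(469.00² + (-201.18)²) = 510.33 m.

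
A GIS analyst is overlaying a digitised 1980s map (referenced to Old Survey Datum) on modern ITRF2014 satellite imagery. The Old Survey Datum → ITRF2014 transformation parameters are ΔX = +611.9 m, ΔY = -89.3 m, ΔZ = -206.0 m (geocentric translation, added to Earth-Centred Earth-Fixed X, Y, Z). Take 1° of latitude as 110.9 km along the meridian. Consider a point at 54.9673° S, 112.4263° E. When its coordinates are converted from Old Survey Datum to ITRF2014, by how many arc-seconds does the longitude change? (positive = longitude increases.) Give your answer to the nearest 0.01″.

sin φ = -0.818825, cos φ = 0.574044, sin λ = 0.924371, cos λ = -0.381495.
East component: ΔE = −sin λ·ΔX + cos λ·ΔY = −(0.924371)(611.9) + (-0.381495)(-89.3) = -531.56 m.
1° of latitude spans 110900 m; at latitude φ, 1° of longitude spans that × cos φ = 63661.5 m, so Δλ = -531.56 / 63661.5 × 3600 = -30.059″.

Δλ = -30.06″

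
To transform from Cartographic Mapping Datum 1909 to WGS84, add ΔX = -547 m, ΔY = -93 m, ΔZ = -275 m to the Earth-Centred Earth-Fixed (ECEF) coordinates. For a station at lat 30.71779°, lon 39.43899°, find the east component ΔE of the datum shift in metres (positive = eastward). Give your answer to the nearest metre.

At φ = 30.71779°, λ = 39.43899°: sin φ = 0.510810, cos φ = 0.859694, sin λ = 0.635256, cos λ = 0.772301.
ΔE = −sin λ·ΔX + cos λ·ΔY = −(0.635256)·(-547) + (0.772301)·(-93) = 275.66 m.

ΔE = 276 m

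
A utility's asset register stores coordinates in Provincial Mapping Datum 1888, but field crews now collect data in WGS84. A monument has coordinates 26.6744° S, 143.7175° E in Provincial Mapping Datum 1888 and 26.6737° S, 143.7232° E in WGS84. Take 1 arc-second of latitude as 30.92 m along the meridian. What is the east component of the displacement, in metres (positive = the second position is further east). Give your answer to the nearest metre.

ΔE = 567 m

Δφ = -26.6737° − -26.6744° = +0.0007°; Δλ = 143.7232° − 143.7175° = +0.0057°.
1° of latitude = 3600 × 30.92 = 111312 m.
ΔN = Δφ × 111312 = 77.9 m; ΔE = Δλ × 111312 × cos(-26.6744°) = +0.0057 × 111312 × 0.893572 = 567.0 m.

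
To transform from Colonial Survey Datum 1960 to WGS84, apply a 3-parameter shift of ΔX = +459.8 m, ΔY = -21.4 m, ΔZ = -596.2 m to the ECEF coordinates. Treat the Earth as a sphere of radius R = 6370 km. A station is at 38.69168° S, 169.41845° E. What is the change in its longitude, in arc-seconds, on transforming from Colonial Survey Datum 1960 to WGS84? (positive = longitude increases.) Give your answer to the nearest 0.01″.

sin φ = -0.625129, cos φ = 0.780521, sin λ = 0.183635, cos λ = -0.982995.
East component: ΔE = −sin λ·ΔX + cos λ·ΔY = −(0.183635)(459.8) + (-0.982995)(-21.4) = -63.40 m.
1° of latitude spans πR/180 = 111177 m; at latitude φ, 1° of longitude spans that × cos φ = 86776.4 m, so Δλ = -63.40 / 86776.4 × 3600 = -2.630″.

Δλ = -2.63″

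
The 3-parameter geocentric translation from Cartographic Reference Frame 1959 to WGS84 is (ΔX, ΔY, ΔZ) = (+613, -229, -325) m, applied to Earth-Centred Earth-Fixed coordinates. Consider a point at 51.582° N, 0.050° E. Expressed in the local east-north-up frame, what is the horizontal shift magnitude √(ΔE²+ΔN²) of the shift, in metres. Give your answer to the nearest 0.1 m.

The local east axis at (φ, λ) is (−sin λ, cos λ, 0), so ΔE = −sin(0.050°)·613 + cos(0.050°)·(-229) = -229.53 m.
The local north axis is (−sin φ cos λ, −sin φ sin λ, cos φ), giving ΔN = -480.284 + 0.157 − 201.953 = -682.08 m.
Horizontal magnitude = √(ΔE² + ΔN²) = √((-229.53)² + (-682.08)²) = 719.67 m.

719.7 m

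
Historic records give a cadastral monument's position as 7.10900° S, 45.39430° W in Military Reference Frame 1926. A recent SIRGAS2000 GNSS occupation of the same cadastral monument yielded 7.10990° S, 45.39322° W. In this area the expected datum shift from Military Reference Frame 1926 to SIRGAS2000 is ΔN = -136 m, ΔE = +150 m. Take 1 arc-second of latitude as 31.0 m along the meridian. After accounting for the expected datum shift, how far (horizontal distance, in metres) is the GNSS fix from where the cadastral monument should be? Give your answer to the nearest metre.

Observed coordinate differences: Δφ = -0.00090°, Δλ = +0.00108°.
Converting to metres (1° lat = 111600 m, cos φ = 0.992313): observed ΔN = -100.4 m, observed ΔE = 119.6 m.
Subtracting the expected shift leaves a residual of -100.4 − (-136) = 35.6 m north and 119.6 − (150) = -30.4 m east.
Residual distance = √(35.6² + (-30.4)²) = 46.8 m.

47 m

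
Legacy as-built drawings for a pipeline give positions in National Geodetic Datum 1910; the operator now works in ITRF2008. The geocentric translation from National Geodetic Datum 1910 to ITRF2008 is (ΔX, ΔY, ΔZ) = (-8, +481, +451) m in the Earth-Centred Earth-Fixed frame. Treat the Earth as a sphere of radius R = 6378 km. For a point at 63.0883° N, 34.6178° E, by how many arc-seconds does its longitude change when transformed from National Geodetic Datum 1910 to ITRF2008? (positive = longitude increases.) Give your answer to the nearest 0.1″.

Δλ = 28.6″

sin φ = 0.891705, cos φ = 0.452617, sin λ = 0.568099, cos λ = 0.822960.
East component: ΔE = −sin λ·ΔX + cos λ·ΔY = −(0.568099)(-8) + (0.822960)(481) = 400.39 m.
1° of latitude spans πR/180 = 111317 m; at latitude φ, 1° of longitude spans that × cos φ = 50384.0 m, so Δλ = 400.39 / 50384.0 × 3600 = 28.608″.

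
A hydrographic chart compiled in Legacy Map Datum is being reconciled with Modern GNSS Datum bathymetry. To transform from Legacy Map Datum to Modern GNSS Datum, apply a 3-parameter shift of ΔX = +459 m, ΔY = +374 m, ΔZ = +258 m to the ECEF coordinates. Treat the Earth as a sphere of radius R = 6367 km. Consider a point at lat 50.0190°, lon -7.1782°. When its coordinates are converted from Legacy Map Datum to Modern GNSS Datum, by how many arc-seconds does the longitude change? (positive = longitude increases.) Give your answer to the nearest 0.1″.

sin φ = 0.766258, cos φ = 0.642534, sin λ = -0.124956, cos λ = 0.992162.
East component: ΔE = −sin λ·ΔX + cos λ·ΔY = −(-0.124956)(459) + (0.992162)(374) = 428.42 m.
1° of latitude spans πR/180 = 111125 m; at latitude φ, 1° of longitude spans that × cos φ = 71401.6 m, so Δλ = 428.42 / 71401.6 × 3600 = 21.601″.

Δλ = 21.6″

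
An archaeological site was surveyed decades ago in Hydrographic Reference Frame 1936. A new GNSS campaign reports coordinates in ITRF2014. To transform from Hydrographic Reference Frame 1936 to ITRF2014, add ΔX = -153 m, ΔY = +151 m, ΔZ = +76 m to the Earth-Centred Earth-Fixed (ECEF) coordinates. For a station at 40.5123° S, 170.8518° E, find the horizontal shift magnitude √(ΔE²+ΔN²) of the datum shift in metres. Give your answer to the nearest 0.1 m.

The local east axis at (φ, λ) is (−sin λ, cos λ, 0), so ΔE = −sin(170.8518°)·(-153) + cos(170.8518°)·151 = -124.75 m.
The local north axis is (−sin φ cos λ, −sin φ sin λ, cos φ), giving ΔN = 98.126 + 15.595 + 57.780 = 171.50 m.
Horizontal magnitude = √(ΔE² + ΔN²) = √((-124.75)² + 171.50²) = 212.08 m.

212.1 m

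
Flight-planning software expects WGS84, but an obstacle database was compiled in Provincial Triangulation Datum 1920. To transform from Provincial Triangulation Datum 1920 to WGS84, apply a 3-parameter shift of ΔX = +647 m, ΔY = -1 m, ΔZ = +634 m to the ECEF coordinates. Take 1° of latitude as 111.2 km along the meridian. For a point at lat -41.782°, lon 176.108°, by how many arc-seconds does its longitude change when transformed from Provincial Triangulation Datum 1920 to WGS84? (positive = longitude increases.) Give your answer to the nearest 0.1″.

sin φ = -0.666298, cos φ = 0.745685, sin λ = 0.067876, cos λ = -0.997694.
East component: ΔE = −sin λ·ΔX + cos λ·ΔY = −(0.067876)(647) + (-0.997694)(-1) = -42.92 m.
1° of latitude spans 111200 m; at latitude φ, 1° of longitude spans that × cos φ = 82920.2 m, so Δλ = -42.92 / 82920.2 × 3600 = -1.863″.

Δλ = -1.9″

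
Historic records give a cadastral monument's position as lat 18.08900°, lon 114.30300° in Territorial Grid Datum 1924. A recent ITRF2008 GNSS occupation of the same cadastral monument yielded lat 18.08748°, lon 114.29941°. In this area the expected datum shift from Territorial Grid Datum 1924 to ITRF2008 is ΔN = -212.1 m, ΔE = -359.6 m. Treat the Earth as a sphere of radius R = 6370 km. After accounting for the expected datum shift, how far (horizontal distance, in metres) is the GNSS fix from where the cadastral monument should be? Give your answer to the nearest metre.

Observed coordinate differences: Δφ = -0.00152°, Δλ = -0.00359°.
Converting to metres (1° lat = 111177 m, cos φ = 0.950575): observed ΔN = -169.0 m, observed ΔE = -379.4 m.
Subtracting the expected shift leaves a residual of -169.0 − (-212.1) = 43.1 m north and -379.4 − (-359.6) = -19.8 m east.
Residual distance = √(43.1² + (-19.8)²) = 47.4 m.

47 m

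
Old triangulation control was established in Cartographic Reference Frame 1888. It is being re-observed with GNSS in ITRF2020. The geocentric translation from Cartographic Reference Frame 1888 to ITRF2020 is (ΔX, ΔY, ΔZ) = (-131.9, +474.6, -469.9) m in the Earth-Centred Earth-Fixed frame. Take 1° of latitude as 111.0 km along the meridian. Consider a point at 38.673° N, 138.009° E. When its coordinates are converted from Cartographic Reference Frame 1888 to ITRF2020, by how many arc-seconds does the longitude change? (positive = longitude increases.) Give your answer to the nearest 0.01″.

sin φ = 0.624875, cos φ = 0.780725, sin λ = 0.669014, cos λ = -0.743250.
East component: ΔE = −sin λ·ΔX + cos λ·ΔY = −(0.669014)(-131.9) + (-0.743250)(474.6) = -264.50 m.
1° of latitude spans 111000 m; at latitude φ, 1° of longitude spans that × cos φ = 86660.5 m, so Δλ = -264.50 / 86660.5 × 3600 = -10.988″.

Δλ = -10.99″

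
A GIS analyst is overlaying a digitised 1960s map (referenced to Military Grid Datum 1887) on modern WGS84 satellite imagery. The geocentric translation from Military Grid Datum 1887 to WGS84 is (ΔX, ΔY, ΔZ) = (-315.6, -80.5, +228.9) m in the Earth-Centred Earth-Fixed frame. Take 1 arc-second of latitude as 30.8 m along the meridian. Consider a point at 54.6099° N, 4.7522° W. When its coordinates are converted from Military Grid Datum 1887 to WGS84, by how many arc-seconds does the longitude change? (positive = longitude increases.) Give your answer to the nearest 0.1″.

sin φ = 0.815228, cos φ = 0.579140, sin λ = -0.082846, cos λ = 0.996562.
East component: ΔE = −sin λ·ΔX + cos λ·ΔY = −(-0.082846)(-315.6) + (0.996562)(-80.5) = -106.37 m.
1° of latitude spans 3600 × 30.80 = 110880 m; at latitude φ, 1° of longitude spans that × cos φ = 64215.1 m, so Δλ = -106.37 / 64215.1 × 3600 = -5.963″.

Δλ = -6.0″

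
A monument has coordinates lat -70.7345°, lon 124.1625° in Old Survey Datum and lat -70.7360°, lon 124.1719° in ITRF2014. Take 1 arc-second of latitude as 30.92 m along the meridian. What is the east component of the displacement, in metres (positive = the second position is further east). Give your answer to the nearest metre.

ΔE = 345 m

Δφ = -70.7360° − -70.7345° = -0.0015°; Δλ = 124.1719° − 124.1625° = +0.0094°.
1° of latitude = 3600 × 30.92 = 111312 m.
ΔN = Δφ × 111312 = -167.0 m; ΔE = Δλ × 111312 × cos(-70.7345°) = +0.0094 × 111312 × 0.329946 = 345.2 m.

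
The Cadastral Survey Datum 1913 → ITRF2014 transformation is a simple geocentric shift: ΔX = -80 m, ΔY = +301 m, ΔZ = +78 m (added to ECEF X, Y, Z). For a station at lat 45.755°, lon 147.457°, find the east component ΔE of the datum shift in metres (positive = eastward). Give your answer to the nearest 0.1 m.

ΔE = -210.7 m

The local east axis at (φ, λ) is (−sin λ, cos λ, 0), so ΔE = −sin(147.457°)·(-80) + cos(147.457°)·301 = -210.70 m.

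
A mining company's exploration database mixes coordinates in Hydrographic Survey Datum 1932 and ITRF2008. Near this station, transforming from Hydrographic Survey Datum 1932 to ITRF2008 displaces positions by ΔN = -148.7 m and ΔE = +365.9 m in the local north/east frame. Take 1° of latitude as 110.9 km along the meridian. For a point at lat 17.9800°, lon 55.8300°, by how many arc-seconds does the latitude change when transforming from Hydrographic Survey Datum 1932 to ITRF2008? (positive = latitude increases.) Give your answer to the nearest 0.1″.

Δφ = -4.8″

1° of latitude = 110.9 km, so Δφ = -148.7 / 110900 = -0.0013408° = -4.827″.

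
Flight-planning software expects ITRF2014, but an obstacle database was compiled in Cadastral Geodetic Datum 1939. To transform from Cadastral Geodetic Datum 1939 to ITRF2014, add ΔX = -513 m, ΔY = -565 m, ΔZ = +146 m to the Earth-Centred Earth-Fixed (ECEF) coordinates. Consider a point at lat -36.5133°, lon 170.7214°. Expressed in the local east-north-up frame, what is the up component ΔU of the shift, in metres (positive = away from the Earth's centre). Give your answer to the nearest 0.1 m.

ΔU = 246.8 m

At φ = -36.5133°, λ = 170.7214°: sin φ = -0.595009, cos φ = 0.803719, sin λ = 0.161235, cos λ = -0.986916.
ΔU = cos φ cos λ·ΔX + cos φ sin λ·ΔY + sin φ·ΔZ = (0.803719)(-0.986916)(-513) + (0.803719)(0.161235)(-565) + (-0.595009)(146) = 246.82 m.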